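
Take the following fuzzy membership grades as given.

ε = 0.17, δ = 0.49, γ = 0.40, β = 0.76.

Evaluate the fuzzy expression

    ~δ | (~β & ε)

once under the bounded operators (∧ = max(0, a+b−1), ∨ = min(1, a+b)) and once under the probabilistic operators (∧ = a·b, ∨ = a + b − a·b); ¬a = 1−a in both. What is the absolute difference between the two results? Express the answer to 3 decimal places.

Under bounded:
  ~δ = 1 − 0.49 = 0.51
  ~β = 1 − 0.76 = 0.24
  ~β & ε = max(0, a+b−1) on (0.24, 0.17) = 0.00
  ~δ | (~β & ε) = min(1, a+b) on (0.51, 0.00) = 0.51
  → value = 0.5100
Under probabilistic:
  ~δ = 1 − 0.4900 = 0.5100
  ~β = 1 − 0.7600 = 0.2400
  ~β & ε = a·b on (0.2400, 0.1700) = 0.0408
  ~δ | (~β & ε) = a + b − a·b on (0.5100, 0.0408) = 0.5300
  → value = 0.5300
|0.5100 − 0.5300| = 0.020

0.020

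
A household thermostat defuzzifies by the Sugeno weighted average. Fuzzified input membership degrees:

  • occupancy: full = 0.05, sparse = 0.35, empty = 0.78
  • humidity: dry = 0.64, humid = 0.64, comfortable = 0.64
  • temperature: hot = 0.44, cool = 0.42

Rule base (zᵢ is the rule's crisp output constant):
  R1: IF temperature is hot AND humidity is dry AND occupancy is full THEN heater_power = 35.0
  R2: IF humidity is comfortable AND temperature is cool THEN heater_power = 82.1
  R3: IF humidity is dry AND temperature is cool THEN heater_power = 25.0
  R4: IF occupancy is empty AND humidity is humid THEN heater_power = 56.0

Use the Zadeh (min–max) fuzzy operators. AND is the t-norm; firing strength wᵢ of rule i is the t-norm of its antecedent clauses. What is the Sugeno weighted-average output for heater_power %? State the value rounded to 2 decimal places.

53.97

R1 (z=35.0): hot=0.44, dry=0.64, full=0.05; AND[min(a, b)] → w = 0.05
R2 (z=82.1): comfortable=0.64, cool=0.42; AND[min(a, b)] → w = 0.42
R3 (z=25.0): dry=0.64, cool=0.42; AND[min(a, b)] → w = 0.42
R4 (z=56.0): empty=0.78, humid=0.64; AND[min(a, b)] → w = 0.64
Weighted average = (0.05·35.0 + 0.42·82.1 + 0.42·25.0 + 0.64·56.0) / (0.05 + 0.42 + 0.42 + 0.64)
  = 82.5720 / 1.5300 = 53.97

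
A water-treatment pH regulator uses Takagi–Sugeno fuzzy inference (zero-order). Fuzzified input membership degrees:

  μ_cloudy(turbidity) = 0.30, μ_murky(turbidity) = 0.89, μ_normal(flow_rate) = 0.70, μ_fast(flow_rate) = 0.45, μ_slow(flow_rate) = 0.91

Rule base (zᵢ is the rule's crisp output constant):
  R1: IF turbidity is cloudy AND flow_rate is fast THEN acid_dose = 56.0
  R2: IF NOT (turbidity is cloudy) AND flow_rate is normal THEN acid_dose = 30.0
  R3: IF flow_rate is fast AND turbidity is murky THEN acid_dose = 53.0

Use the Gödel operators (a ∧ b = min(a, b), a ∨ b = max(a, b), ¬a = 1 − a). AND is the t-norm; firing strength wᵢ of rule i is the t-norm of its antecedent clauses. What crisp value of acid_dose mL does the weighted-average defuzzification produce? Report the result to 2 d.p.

42.52

R1 (z=56.0): cloudy=0.30, fast=0.45; AND[min(a, b)] → w = 0.30
R2 (z=30.0): ¬cloudy=1−0.30=0.70, normal=0.70; AND[min(a, b)] → w = 0.70
R3 (z=53.0): fast=0.45, murky=0.89; AND[min(a, b)] → w = 0.45
Weighted average = (0.30·56.0 + 0.70·30.0 + 0.45·53.0) / (0.30 + 0.70 + 0.45)
  = 61.6500 / 1.4500 = 42.52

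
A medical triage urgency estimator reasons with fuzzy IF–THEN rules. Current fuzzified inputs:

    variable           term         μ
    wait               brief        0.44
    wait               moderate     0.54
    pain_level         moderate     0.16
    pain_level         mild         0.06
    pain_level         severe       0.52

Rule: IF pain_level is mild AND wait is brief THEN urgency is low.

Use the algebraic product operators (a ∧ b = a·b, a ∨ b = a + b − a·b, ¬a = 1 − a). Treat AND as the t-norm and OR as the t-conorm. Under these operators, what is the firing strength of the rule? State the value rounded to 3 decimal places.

0.026

firing strength: mild=0.06, brief=0.44; AND[a·b] → w = 0.0264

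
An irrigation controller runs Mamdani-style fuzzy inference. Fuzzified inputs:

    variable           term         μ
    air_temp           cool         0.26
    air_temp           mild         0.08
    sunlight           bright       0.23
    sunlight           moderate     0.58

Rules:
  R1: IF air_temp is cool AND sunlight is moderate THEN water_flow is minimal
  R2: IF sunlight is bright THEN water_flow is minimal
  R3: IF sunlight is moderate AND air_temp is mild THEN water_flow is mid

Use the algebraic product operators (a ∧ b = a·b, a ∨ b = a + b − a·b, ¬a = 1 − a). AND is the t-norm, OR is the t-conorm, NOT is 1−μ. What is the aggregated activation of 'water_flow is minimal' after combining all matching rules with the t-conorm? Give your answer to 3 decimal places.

R1: cool=0.26, moderate=0.58; AND[a·b] → w = 0.1508
R2: bright=0.23 → w = 0.2300
R3: moderate=0.58, mild=0.08; AND[a·b] → w = 0.0464
Rules with consequent 'minimal': {R1, R2} → strengths 0.1508, 0.2300
Aggregate via t-conorm [a + b − a·b]: 0.3461

0.346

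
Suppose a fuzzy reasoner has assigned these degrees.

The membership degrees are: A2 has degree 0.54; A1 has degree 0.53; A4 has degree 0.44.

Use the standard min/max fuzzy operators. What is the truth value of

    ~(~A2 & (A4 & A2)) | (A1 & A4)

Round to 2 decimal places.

~A2 = 1 − 0.54 = 0.46
A4 & A2 = min(a, b) on (0.44, 0.54) = 0.44
~A2 & (A4 & A2) = min(a, b) on (0.46, 0.44) = 0.44
~(~A2 & (A4 & A2)) = 1 − 0.44 = 0.56
A1 & A4 = min(a, b) on (0.53, 0.44) = 0.44
~(~A2 & (A4 & A2)) | (A1 & A4) = max(a, b) on (0.56, 0.44) = 0.56

0.56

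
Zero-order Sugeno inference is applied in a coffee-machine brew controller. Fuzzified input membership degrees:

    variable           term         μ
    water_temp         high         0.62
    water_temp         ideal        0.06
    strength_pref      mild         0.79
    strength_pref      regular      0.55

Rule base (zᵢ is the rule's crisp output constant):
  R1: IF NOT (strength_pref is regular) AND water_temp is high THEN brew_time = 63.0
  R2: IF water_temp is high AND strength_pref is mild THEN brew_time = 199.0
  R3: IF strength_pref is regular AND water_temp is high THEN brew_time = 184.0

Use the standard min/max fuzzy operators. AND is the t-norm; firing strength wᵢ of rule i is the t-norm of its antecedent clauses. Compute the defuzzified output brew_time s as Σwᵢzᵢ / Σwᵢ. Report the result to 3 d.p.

156.130

R1 (z=63.0): ¬regular=1−0.55=0.45, high=0.62; AND[min(a, b)] → w = 0.45
R2 (z=199.0): high=0.62, mild=0.79; AND[min(a, b)] → w = 0.62
R3 (z=184.0): regular=0.55, high=0.62; AND[min(a, b)] → w = 0.55
Weighted average = (0.45·63.0 + 0.62·199.0 + 0.55·184.0) / (0.45 + 0.62 + 0.55)
  = 252.9300 / 1.6200 = 156.130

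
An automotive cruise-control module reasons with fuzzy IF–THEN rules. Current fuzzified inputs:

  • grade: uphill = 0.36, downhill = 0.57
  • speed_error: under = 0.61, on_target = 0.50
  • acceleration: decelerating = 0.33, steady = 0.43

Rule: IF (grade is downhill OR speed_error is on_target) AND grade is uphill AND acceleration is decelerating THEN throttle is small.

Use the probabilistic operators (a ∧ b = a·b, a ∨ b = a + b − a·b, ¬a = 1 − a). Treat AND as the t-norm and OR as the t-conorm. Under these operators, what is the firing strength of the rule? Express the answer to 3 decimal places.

firing strength: (downhill=0.57 OR on_target=0.50) = 0.7850; AND[a·b] with uphill=0.36, decelerating=0.33 → w = 0.0933

0.093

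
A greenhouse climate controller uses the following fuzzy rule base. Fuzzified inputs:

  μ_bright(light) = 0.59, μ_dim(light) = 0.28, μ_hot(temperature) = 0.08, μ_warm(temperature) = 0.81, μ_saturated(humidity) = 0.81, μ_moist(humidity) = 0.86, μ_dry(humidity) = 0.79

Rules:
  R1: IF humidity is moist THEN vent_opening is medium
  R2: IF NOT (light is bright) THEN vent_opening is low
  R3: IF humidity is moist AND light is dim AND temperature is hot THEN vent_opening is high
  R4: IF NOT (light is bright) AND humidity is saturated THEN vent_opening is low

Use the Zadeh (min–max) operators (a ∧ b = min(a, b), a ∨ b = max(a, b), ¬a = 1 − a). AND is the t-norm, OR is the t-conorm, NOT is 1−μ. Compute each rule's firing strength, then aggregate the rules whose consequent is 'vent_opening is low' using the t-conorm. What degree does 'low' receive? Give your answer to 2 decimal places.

R1: moist=0.86 → w = 0.86
R2: ¬bright=1−0.59=0.41 → w = 0.41
R3: moist=0.86, dim=0.28, hot=0.08; AND[min(a, b)] → w = 0.08
R4: ¬bright=1−0.59=0.41, saturated=0.81; AND[min(a, b)] → w = 0.41
Rules with consequent 'low': {R2, R4} → strengths 0.41, 0.41
Aggregate via t-conorm [max(a, b)]: 0.41

0.41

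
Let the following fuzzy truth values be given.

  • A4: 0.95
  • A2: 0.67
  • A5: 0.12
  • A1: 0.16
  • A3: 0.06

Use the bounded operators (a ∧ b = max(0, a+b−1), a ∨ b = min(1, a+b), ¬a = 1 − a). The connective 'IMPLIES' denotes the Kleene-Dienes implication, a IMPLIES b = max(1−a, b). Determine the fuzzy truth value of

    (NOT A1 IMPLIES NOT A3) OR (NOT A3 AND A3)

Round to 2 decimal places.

0.94

NOT A1 = 1 − 0.16 = 0.84
NOT A3 = 1 − 0.06 = 0.94
NOT A1 IMPLIES NOT A3  [Kleene-Dienes: max(1−a, b)] with a=0.84, b=0.94 → 0.94
NOT A3 = 1 − 0.06 = 0.94
NOT A3 AND A3 = max(0, a+b−1) on (0.94, 0.06) = 0.00
(NOT A1 IMPLIES NOT A3) OR (NOT A3 AND A3) = min(1, a+b) on (0.94, 0.00) = 0.94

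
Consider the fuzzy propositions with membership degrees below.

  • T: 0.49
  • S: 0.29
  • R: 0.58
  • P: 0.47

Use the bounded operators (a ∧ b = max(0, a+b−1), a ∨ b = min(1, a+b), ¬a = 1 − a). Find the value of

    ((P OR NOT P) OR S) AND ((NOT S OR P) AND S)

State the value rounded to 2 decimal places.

NOT P = 1 − 0.47 = 0.53
P OR NOT P = min(1, a+b) on (0.47, 0.53) = 1.00
(P OR NOT P) OR S = min(1, a+b) on (1.00, 0.29) = 1.00
NOT S = 1 − 0.29 = 0.71
NOT S OR P = min(1, a+b) on (0.71, 0.47) = 1.00
(NOT S OR P) AND S = max(0, a+b−1) on (1.00, 0.29) = 0.29
((P OR NOT P) OR S) AND ((NOT S OR P) AND S) = max(0, a+b−1) on (1.00, 0.29) = 0.29

0.29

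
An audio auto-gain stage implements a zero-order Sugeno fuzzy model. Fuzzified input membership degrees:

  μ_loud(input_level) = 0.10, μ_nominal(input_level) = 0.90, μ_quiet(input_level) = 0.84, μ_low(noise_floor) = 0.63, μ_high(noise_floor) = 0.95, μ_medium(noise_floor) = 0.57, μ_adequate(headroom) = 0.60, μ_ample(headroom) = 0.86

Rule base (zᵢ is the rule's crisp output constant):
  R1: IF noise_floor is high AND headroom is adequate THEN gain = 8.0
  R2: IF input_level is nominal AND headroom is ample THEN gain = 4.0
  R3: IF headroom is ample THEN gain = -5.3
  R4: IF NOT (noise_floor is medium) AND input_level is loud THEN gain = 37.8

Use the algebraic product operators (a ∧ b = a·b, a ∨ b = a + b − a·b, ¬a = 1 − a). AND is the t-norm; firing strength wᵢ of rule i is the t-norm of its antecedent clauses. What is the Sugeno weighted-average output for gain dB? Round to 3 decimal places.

R1 (z=8.0): high=0.95, adequate=0.60; AND[a·b] → w = 0.5700
R2 (z=4.0): nominal=0.90, ample=0.86; AND[a·b] → w = 0.7740
R3 (z=-5.3): ample=0.86 → w = 0.8600
R4 (z=37.8): ¬medium=1−0.57=0.43, loud=0.10; AND[a·b] → w = 0.0430
Weighted average = (0.5700·8.0 + 0.7740·4.0 + 0.8600·-5.3 + 0.0430·37.8) / (0.5700 + 0.7740 + 0.8600 + 0.0430)
  = 4.7234 / 2.2470 = 2.102

2.102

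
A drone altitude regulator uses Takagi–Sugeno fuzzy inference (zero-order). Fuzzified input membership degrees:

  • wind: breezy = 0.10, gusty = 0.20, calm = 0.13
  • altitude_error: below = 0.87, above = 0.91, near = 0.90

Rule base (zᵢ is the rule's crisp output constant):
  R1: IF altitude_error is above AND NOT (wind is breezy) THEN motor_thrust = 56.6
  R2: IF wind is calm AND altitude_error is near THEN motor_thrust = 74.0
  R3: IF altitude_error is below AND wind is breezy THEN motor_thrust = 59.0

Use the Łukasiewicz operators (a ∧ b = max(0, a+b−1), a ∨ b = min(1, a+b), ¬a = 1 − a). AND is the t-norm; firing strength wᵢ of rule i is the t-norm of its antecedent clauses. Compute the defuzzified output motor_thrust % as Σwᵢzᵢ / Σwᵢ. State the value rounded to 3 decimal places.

57.221

R1 (z=56.6): above=0.91, ¬breezy=1−0.10=0.90; AND[max(0, a+b−1)] → w = 0.81
R2 (z=74.0): calm=0.13, near=0.90; AND[max(0, a+b−1)] → w = 0.03
R3 (z=59.0): below=0.87, breezy=0.10; AND[max(0, a+b−1)] → w = 0.00
Weighted average = (0.81·56.6 + 0.03·74.0 + 0.00·59.0) / (0.81 + 0.03 + 0.00)
  = 48.0660 / 0.8400 = 57.221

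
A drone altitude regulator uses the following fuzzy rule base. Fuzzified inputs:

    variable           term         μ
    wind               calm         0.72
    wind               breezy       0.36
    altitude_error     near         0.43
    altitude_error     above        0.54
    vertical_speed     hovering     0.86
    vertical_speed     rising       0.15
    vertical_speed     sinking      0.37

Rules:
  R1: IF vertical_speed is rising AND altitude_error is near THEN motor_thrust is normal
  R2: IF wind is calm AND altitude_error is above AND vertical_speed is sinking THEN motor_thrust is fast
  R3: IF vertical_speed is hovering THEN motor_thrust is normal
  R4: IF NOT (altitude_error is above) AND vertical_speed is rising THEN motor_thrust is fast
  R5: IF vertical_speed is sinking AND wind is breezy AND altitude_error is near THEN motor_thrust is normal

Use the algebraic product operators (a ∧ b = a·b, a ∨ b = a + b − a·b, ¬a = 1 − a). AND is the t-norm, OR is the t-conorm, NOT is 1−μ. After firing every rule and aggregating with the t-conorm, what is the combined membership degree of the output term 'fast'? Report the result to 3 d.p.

0.203

R1: rising=0.15, near=0.43; AND[a·b] → w = 0.0645
R2: calm=0.72, above=0.54, sinking=0.37; AND[a·b] → w = 0.1439
R3: hovering=0.86 → w = 0.8600
R4: ¬above=1−0.54=0.46, rising=0.15; AND[a·b] → w = 0.0690
R5: sinking=0.37, breezy=0.36, near=0.43; AND[a·b] → w = 0.0573
Rules with consequent 'fast': {R2, R4} → strengths 0.1439, 0.0690
Aggregate via t-conorm [a + b − a·b]: 0.2029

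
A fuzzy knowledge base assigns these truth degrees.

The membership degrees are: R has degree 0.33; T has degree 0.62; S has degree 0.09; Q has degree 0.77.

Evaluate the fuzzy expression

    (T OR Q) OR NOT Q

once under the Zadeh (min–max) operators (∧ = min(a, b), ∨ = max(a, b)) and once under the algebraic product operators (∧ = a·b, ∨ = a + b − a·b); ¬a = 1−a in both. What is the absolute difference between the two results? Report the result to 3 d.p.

0.163

Under Zadeh (min–max):
  T OR Q = max(a, b) on (0.62, 0.77) = 0.77
  NOT Q = 1 − 0.77 = 0.23
  (T OR Q) OR NOT Q = max(a, b) on (0.77, 0.23) = 0.77
  → value = 0.7700
Under algebraic product:
  T OR Q = a + b − a·b on (0.6200, 0.7700) = 0.9126
  NOT Q = 1 − 0.7700 = 0.2300
  (T OR Q) OR NOT Q = a + b − a·b on (0.9126, 0.2300) = 0.9327
  → value = 0.9327
|0.7700 − 0.9327| = 0.163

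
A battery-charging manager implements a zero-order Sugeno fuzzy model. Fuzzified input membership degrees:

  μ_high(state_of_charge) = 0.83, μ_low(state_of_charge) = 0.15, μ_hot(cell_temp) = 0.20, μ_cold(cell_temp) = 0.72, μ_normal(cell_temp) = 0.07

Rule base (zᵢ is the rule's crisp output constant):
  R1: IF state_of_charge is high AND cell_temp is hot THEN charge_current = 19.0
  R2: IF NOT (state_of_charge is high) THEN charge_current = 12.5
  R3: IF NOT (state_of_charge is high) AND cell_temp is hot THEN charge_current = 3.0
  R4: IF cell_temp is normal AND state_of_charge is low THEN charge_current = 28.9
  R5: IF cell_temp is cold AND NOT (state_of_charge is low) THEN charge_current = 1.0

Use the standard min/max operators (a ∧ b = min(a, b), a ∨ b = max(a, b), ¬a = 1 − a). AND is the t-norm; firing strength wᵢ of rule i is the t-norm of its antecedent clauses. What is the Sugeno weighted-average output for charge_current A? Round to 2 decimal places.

R1 (z=19.0): high=0.83, hot=0.20; AND[min(a, b)] → w = 0.20
R2 (z=12.5): ¬high=1−0.83=0.17 → w = 0.17
R3 (z=3.0): ¬high=1−0.83=0.17, hot=0.20; AND[min(a, b)] → w = 0.17
R4 (z=28.9): normal=0.07, low=0.15; AND[min(a, b)] → w = 0.07
R5 (z=1.0): cold=0.72, ¬low=1−0.15=0.85; AND[min(a, b)] → w = 0.72
Weighted average = (0.20·19.0 + 0.17·12.5 + 0.17·3.0 + 0.07·28.9 + 0.72·1.0) / (0.20 + 0.17 + 0.17 + 0.07 + 0.72)
  = 9.1780 / 1.3300 = 6.90

6.90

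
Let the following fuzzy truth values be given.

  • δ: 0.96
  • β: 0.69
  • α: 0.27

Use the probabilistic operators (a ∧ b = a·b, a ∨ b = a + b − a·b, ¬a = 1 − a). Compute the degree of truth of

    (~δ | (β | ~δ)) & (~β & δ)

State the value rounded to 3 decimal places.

~δ = 1 − 0.9600 = 0.0400
~δ = 1 − 0.9600 = 0.0400
β | ~δ = a + b − a·b on (0.6900, 0.0400) = 0.7024
~δ | (β | ~δ) = a + b − a·b on (0.0400, 0.7024) = 0.7143
~β = 1 − 0.6900 = 0.3100
~β & δ = a·b on (0.3100, 0.9600) = 0.2976
(~δ | (β | ~δ)) & (~β & δ) = a·b on (0.7143, 0.2976) = 0.2126

0.213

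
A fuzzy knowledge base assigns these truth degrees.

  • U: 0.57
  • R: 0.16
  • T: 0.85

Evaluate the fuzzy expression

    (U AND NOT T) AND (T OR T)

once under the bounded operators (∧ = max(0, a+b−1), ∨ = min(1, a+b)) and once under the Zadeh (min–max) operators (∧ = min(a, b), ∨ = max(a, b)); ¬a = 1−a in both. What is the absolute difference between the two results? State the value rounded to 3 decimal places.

Under bounded:
  NOT T = 1 − 0.85 = 0.15
  U AND NOT T = max(0, a+b−1) on (0.57, 0.15) = 0.00
  T OR T = min(1, a+b) on (0.85, 0.85) = 1.00
  (U AND NOT T) AND (T OR T) = max(0, a+b−1) on (0.00, 1.00) = 0.00
  → value = 0.0000
Under Zadeh (min–max):
  NOT T = 1 − 0.85 = 0.15
  U AND NOT T = min(a, b) on (0.57, 0.15) = 0.15
  T OR T = max(a, b) on (0.85, 0.85) = 0.85
  (U AND NOT T) AND (T OR T) = min(a, b) on (0.15, 0.85) = 0.15
  → value = 0.1500
|0.0000 − 0.1500| = 0.150

0.150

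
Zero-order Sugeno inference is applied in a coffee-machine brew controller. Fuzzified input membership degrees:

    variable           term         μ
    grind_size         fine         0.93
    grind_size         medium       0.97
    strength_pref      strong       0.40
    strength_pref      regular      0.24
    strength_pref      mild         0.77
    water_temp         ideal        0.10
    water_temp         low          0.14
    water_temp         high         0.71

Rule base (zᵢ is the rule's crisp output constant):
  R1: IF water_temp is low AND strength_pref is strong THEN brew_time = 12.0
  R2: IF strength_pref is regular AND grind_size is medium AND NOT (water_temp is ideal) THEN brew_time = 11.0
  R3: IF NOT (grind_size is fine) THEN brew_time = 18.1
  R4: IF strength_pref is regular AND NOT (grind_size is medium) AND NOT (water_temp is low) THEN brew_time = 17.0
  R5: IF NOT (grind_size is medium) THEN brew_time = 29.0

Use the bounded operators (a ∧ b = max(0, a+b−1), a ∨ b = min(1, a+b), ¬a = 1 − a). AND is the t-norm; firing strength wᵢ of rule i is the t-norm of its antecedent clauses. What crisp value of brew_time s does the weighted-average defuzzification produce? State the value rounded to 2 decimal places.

15.94

R1 (z=12.0): low=0.14, strong=0.40; AND[max(0, a+b−1)] → w = 0.00
R2 (z=11.0): regular=0.24, medium=0.97, ¬ideal=1−0.10=0.90; AND[max(0, a+b−1)] → w = 0.11
R3 (z=18.1): ¬fine=1−0.93=0.07 → w = 0.07
R4 (z=17.0): regular=0.24, ¬medium=1−0.97=0.03, ¬low=1−0.14=0.86; AND[max(0, a+b−1)] → w = 0.00
R5 (z=29.0): ¬medium=1−0.97=0.03 → w = 0.03
Weighted average = (0.00·12.0 + 0.11·11.0 + 0.07·18.1 + 0.00·17.0 + 0.03·29.0) / (0.00 + 0.11 + 0.07 + 0.00 + 0.03)
  = 3.3470 / 0.2100 = 15.94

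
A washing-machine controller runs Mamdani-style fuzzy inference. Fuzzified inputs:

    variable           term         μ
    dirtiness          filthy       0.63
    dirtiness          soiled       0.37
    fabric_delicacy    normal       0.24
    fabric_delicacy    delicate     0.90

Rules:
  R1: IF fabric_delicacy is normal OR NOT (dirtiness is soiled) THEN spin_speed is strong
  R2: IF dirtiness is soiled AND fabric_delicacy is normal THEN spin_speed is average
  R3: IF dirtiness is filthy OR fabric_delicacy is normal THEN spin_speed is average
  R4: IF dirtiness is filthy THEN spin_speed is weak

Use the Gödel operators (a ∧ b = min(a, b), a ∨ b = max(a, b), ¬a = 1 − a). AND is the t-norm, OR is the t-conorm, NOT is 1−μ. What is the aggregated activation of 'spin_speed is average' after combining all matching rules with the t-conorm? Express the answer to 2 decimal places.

0.63

R1: normal=0.24, ¬soiled=1−0.37=0.63; OR[max(a, b)] → w = 0.63
R2: soiled=0.37, normal=0.24; AND[min(a, b)] → w = 0.24
R3: filthy=0.63, normal=0.24; OR[max(a, b)] → w = 0.63
R4: filthy=0.63 → w = 0.63
Rules with consequent 'average': {R2, R3} → strengths 0.24, 0.63
Aggregate via t-conorm [max(a, b)]: 0.63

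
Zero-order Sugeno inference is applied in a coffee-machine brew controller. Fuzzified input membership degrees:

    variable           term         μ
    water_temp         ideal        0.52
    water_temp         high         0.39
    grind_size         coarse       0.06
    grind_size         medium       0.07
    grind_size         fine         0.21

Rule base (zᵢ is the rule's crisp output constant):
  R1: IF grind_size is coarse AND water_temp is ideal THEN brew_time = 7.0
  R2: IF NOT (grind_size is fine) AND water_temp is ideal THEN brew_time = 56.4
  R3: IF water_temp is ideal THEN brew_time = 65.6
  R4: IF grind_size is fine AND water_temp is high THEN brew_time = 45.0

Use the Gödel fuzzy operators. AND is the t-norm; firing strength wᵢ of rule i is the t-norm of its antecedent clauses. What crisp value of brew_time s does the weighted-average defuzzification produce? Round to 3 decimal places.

55.962

R1 (z=7.0): coarse=0.06, ideal=0.52; AND[min(a, b)] → w = 0.06
R2 (z=56.4): ¬fine=1−0.21=0.79, ideal=0.52; AND[min(a, b)] → w = 0.52
R3 (z=65.6): ideal=0.52 → w = 0.52
R4 (z=45.0): fine=0.21, high=0.39; AND[min(a, b)] → w = 0.21
Weighted average = (0.06·7.0 + 0.52·56.4 + 0.52·65.6 + 0.21·45.0) / (0.06 + 0.52 + 0.52 + 0.21)
  = 73.3100 / 1.3100 = 55.962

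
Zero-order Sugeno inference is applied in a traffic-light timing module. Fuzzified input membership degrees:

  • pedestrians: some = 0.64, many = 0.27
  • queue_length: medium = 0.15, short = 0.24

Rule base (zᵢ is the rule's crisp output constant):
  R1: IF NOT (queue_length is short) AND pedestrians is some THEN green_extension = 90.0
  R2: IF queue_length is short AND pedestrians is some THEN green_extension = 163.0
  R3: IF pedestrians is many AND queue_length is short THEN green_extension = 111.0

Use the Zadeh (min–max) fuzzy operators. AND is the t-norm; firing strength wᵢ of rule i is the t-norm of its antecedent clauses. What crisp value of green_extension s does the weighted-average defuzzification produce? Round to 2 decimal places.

R1 (z=90.0): ¬short=1−0.24=0.76, some=0.64; AND[min(a, b)] → w = 0.64
R2 (z=163.0): short=0.24, some=0.64; AND[min(a, b)] → w = 0.24
R3 (z=111.0): many=0.27, short=0.24; AND[min(a, b)] → w = 0.24
Weighted average = (0.64·90.0 + 0.24·163.0 + 0.24·111.0) / (0.64 + 0.24 + 0.24)
  = 123.3600 / 1.1200 = 110.14

110.14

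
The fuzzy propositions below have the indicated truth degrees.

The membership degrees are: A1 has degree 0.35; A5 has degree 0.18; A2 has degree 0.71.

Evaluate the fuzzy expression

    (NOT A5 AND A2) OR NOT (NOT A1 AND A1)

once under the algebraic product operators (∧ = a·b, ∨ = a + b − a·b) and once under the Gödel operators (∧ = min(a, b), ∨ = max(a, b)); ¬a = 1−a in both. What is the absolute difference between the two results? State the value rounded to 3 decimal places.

Under algebraic product:
  NOT A5 = 1 − 0.1800 = 0.8200
  NOT A5 AND A2 = a·b on (0.8200, 0.7100) = 0.5822
  NOT A1 = 1 − 0.3500 = 0.6500
  NOT A1 AND A1 = a·b on (0.6500, 0.3500) = 0.2275
  NOT (NOT A1 AND A1) = 1 − 0.2275 = 0.7725
  (NOT A5 AND A2) OR NOT (NOT A1 AND A1) = a + b − a·b on (0.5822, 0.7725) = 0.9050
  → value = 0.9050
Under Gödel:
  NOT A5 = 1 − 0.18 = 0.82
  NOT A5 AND A2 = min(a, b) on (0.82, 0.71) = 0.71
  NOT A1 = 1 − 0.35 = 0.65
  NOT A1 AND A1 = min(a, b) on (0.65, 0.35) = 0.35
  NOT (NOT A1 AND A1) = 1 − 0.35 = 0.65
  (NOT A5 AND A2) OR NOT (NOT A1 AND A1) = max(a, b) on (0.71, 0.65) = 0.71
  → value = 0.7100
|0.9050 − 0.7100| = 0.195

0.195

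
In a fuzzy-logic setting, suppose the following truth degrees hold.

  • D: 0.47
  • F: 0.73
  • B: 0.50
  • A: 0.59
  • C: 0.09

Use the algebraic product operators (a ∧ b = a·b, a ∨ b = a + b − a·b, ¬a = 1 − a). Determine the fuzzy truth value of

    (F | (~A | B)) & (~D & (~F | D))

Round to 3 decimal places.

~A = 1 − 0.5900 = 0.4100
~A | B = a + b − a·b on (0.4100, 0.5000) = 0.7050
F | (~A | B) = a + b − a·b on (0.7300, 0.7050) = 0.9204
~D = 1 − 0.4700 = 0.5300
~F = 1 − 0.7300 = 0.2700
~F | D = a + b − a·b on (0.2700, 0.4700) = 0.6131
~D & (~F | D) = a·b on (0.5300, 0.6131) = 0.3249
(F | (~A | B)) & (~D & (~F | D)) = a·b on (0.9204, 0.3249) = 0.2991

0.299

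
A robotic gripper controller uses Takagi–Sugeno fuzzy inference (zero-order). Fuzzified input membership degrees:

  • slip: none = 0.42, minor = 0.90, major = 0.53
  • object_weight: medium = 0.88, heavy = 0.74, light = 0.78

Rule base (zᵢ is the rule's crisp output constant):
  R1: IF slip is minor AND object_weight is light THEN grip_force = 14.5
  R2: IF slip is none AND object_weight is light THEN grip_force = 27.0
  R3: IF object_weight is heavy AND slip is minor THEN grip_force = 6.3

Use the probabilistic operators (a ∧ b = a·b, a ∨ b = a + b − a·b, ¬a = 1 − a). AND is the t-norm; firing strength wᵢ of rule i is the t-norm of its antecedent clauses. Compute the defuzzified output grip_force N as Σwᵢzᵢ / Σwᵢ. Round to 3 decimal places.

13.694

R1 (z=14.5): minor=0.90, light=0.78; AND[a·b] → w = 0.7020
R2 (z=27.0): none=0.42, light=0.78; AND[a·b] → w = 0.3276
R3 (z=6.3): heavy=0.74, minor=0.90; AND[a·b] → w = 0.6660
Weighted average = (0.7020·14.5 + 0.3276·27.0 + 0.6660·6.3) / (0.7020 + 0.3276 + 0.6660)
  = 23.2200 / 1.6956 = 13.694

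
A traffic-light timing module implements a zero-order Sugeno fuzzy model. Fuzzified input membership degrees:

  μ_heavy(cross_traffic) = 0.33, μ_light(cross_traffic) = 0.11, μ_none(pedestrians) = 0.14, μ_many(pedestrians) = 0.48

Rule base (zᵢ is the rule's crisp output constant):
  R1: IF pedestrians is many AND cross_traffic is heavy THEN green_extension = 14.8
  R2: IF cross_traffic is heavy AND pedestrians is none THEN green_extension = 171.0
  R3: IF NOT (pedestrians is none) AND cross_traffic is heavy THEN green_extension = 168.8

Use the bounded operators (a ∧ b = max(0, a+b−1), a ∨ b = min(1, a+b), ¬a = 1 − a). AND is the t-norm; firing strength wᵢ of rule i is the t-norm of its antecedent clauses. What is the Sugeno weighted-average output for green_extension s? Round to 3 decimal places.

R1 (z=14.8): many=0.48, heavy=0.33; AND[max(0, a+b−1)] → w = 0.00
R2 (z=171.0): heavy=0.33, none=0.14; AND[max(0, a+b−1)] → w = 0.00
R3 (z=168.8): ¬none=1−0.14=0.86, heavy=0.33; AND[max(0, a+b−1)] → w = 0.19
Weighted average = (0.00·14.8 + 0.00·171.0 + 0.19·168.8) / (0.00 + 0.00 + 0.19)
  = 32.0720 / 0.1900 = 168.800

168.800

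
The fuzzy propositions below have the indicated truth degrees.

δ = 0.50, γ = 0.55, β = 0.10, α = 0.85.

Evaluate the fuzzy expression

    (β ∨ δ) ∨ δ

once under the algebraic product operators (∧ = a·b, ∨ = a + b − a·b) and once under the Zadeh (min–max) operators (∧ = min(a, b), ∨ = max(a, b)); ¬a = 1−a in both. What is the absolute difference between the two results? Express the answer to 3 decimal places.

Under algebraic product:
  β ∨ δ = a + b − a·b on (0.1000, 0.5000) = 0.5500
  (β ∨ δ) ∨ δ = a + b − a·b on (0.5500, 0.5000) = 0.7750
  → value = 0.7750
Under Zadeh (min–max):
  β ∨ δ = max(a, b) on (0.10, 0.50) = 0.50
  (β ∨ δ) ∨ δ = max(a, b) on (0.50, 0.50) = 0.50
  → value = 0.5000
|0.7750 − 0.5000| = 0.275

0.275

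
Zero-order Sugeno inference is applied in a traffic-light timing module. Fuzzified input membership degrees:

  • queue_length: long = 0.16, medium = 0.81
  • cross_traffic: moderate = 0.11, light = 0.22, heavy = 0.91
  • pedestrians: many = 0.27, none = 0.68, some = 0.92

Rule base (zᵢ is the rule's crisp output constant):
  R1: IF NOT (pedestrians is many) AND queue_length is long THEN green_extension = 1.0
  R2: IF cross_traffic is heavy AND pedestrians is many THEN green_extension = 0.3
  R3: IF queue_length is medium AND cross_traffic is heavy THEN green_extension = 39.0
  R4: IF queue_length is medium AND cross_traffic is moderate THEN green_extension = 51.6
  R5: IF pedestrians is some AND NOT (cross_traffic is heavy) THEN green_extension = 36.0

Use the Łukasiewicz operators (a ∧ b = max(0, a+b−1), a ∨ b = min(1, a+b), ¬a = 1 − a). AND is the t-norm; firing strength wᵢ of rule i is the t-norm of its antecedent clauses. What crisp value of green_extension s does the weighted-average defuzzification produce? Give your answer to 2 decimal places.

R1 (z=1.0): ¬many=1−0.27=0.73, long=0.16; AND[max(0, a+b−1)] → w = 0.00
R2 (z=0.3): heavy=0.91, many=0.27; AND[max(0, a+b−1)] → w = 0.18
R3 (z=39.0): medium=0.81, heavy=0.91; AND[max(0, a+b−1)] → w = 0.72
R4 (z=51.6): medium=0.81, moderate=0.11; AND[max(0, a+b−1)] → w = 0.00
R5 (z=36.0): some=0.92, ¬heavy=1−0.91=0.09; AND[max(0, a+b−1)] → w = 0.01
Weighted average = (0.00·1.0 + 0.18·0.3 + 0.72·39.0 + 0.00·51.6 + 0.01·36.0) / (0.00 + 0.18 + 0.72 + 0.00 + 0.01)
  = 28.4940 / 0.9100 = 31.31

31.31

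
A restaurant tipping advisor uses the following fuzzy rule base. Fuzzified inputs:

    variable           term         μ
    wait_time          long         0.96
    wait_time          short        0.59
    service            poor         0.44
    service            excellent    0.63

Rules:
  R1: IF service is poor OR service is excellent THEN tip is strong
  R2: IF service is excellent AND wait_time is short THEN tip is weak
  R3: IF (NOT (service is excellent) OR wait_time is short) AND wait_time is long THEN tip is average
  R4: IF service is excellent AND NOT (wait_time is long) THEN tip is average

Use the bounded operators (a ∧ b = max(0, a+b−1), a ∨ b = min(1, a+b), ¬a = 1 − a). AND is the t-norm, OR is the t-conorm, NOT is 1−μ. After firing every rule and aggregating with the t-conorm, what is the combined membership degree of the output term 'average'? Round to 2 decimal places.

0.92

R1: poor=0.44, excellent=0.63; OR[min(1, a+b)] → w = 1.00
R2: excellent=0.63, short=0.59; AND[max(0, a+b−1)] → w = 0.22
R3: (¬excellent=1−0.63=0.37 OR short=0.59) = 0.96; AND[max(0, a+b−1)] with long=0.96 → w = 0.92
R4: excellent=0.63, ¬long=1−0.96=0.04; AND[max(0, a+b−1)] → w = 0.00
Rules with consequent 'average': {R3, R4} → strengths 0.92, 0.00
Aggregate via t-conorm [min(1, a+b)]: 0.92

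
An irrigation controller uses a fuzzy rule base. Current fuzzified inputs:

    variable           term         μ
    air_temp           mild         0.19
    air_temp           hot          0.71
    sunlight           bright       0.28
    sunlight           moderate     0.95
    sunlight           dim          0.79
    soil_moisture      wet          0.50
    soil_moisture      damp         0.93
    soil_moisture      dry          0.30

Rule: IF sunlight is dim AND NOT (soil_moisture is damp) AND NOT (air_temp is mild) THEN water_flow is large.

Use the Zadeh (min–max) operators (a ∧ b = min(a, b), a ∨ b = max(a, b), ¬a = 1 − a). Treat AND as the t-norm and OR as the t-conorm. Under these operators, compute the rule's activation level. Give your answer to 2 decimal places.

firing strength: dim=0.79, ¬damp=1−0.93=0.07, ¬mild=1−0.19=0.81; AND[min(a, b)] → w = 0.07

0.07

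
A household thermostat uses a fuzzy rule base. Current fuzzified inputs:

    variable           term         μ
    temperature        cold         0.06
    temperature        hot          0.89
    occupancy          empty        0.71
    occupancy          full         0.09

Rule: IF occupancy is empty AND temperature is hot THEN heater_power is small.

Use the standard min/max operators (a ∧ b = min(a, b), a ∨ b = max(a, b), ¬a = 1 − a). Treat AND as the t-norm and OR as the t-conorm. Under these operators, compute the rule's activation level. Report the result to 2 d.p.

0.71

firing strength: empty=0.71, hot=0.89; AND[min(a, b)] → w = 0.71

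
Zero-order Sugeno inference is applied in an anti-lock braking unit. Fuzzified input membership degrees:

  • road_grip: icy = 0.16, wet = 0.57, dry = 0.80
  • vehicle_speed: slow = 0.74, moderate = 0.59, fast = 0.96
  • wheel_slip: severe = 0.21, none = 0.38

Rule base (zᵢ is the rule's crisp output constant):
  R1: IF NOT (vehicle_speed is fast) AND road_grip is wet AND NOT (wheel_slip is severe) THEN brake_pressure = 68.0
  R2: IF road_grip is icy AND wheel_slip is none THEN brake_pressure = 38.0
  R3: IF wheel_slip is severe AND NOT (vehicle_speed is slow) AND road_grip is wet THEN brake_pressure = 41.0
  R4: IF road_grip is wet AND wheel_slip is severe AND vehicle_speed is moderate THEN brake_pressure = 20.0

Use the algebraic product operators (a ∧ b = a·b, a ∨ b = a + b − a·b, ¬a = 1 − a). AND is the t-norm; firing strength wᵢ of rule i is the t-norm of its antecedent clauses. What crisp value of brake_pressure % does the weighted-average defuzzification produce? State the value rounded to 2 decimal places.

R1 (z=68.0): ¬fast=1−0.96=0.04, wet=0.57, ¬severe=1−0.21=0.79; AND[a·b] → w = 0.0180
R2 (z=38.0): icy=0.16, none=0.38; AND[a·b] → w = 0.0608
R3 (z=41.0): severe=0.21, ¬slow=1−0.74=0.26, wet=0.57; AND[a·b] → w = 0.0311
R4 (z=20.0): wet=0.57, severe=0.21, moderate=0.59; AND[a·b] → w = 0.0706
Weighted average = (0.0180·68.0 + 0.0608·38.0 + 0.0311·41.0 + 0.0706·20.0) / (0.0180 + 0.0608 + 0.0311 + 0.0706)
  = 6.2237 / 0.1806 = 34.47

34.47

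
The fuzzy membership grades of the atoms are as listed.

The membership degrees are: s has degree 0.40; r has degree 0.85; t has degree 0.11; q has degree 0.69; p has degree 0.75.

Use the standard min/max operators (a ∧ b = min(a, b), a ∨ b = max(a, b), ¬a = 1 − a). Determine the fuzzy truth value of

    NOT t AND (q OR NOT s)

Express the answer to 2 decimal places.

0.69

NOT t = 1 − 0.11 = 0.89
NOT s = 1 − 0.40 = 0.60
q OR NOT s = max(a, b) on (0.69, 0.60) = 0.69
NOT t AND (q OR NOT s) = min(a, b) on (0.89, 0.69) = 0.69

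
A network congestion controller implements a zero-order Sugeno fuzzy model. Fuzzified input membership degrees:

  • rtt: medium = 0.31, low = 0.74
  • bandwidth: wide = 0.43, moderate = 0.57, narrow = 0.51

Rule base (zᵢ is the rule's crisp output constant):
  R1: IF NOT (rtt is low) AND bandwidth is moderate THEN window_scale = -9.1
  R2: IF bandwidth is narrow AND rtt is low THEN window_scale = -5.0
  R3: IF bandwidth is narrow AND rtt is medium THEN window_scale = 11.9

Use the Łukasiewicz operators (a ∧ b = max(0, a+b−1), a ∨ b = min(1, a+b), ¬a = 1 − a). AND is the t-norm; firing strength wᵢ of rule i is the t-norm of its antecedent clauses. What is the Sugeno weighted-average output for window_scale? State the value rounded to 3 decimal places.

R1 (z=-9.1): ¬low=1−0.74=0.26, moderate=0.57; AND[max(0, a+b−1)] → w = 0.00
R2 (z=-5.0): narrow=0.51, low=0.74; AND[max(0, a+b−1)] → w = 0.25
R3 (z=11.9): narrow=0.51, medium=0.31; AND[max(0, a+b−1)] → w = 0.00
Weighted average = (0.00·-9.1 + 0.25·-5.0 + 0.00·11.9) / (0.00 + 0.25 + 0.00)
  = -1.2500 / 0.2500 = -5.000

-5.000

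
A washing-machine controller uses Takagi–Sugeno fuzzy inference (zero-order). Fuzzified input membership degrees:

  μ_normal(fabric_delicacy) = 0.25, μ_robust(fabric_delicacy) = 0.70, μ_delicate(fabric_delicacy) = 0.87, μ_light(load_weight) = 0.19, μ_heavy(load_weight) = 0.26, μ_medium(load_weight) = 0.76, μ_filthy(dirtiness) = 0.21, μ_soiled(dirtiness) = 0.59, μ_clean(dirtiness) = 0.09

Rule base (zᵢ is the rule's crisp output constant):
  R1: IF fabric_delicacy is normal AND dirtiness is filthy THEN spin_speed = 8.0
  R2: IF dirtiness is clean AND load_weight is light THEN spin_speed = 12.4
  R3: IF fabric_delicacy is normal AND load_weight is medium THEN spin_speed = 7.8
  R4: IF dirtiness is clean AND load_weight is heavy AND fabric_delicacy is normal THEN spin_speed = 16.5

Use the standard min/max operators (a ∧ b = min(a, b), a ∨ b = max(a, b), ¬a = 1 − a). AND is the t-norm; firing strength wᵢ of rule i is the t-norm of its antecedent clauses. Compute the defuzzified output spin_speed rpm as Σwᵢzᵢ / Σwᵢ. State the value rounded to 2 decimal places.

9.74

R1 (z=8.0): normal=0.25, filthy=0.21; AND[min(a, b)] → w = 0.21
R2 (z=12.4): clean=0.09, light=0.19; AND[min(a, b)] → w = 0.09
R3 (z=7.8): normal=0.25, medium=0.76; AND[min(a, b)] → w = 0.25
R4 (z=16.5): clean=0.09, heavy=0.26, normal=0.25; AND[min(a, b)] → w = 0.09
Weighted average = (0.21·8.0 + 0.09·12.4 + 0.25·7.8 + 0.09·16.5) / (0.21 + 0.09 + 0.25 + 0.09)
  = 6.2310 / 0.6400 = 9.74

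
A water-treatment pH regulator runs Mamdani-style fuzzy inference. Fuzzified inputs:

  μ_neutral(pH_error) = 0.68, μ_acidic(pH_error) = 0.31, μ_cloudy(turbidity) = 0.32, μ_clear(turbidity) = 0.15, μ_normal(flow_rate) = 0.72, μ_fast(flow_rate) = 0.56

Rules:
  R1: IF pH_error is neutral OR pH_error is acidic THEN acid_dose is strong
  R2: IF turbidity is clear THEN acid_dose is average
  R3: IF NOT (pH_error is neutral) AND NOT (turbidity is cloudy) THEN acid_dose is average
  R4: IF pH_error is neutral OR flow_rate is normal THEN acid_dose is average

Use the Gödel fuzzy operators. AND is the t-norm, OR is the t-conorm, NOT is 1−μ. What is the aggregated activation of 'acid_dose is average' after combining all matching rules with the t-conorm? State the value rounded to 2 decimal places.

R1: neutral=0.68, acidic=0.31; OR[max(a, b)] → w = 0.68
R2: clear=0.15 → w = 0.15
R3: ¬neutral=1−0.68=0.32, ¬cloudy=1−0.32=0.68; AND[min(a, b)] → w = 0.32
R4: neutral=0.68, normal=0.72; OR[max(a, b)] → w = 0.72
Rules with consequent 'average': {R2, R3, R4} → strengths 0.15, 0.32, 0.72
Aggregate via t-conorm [max(a, b)]: 0.72

0.72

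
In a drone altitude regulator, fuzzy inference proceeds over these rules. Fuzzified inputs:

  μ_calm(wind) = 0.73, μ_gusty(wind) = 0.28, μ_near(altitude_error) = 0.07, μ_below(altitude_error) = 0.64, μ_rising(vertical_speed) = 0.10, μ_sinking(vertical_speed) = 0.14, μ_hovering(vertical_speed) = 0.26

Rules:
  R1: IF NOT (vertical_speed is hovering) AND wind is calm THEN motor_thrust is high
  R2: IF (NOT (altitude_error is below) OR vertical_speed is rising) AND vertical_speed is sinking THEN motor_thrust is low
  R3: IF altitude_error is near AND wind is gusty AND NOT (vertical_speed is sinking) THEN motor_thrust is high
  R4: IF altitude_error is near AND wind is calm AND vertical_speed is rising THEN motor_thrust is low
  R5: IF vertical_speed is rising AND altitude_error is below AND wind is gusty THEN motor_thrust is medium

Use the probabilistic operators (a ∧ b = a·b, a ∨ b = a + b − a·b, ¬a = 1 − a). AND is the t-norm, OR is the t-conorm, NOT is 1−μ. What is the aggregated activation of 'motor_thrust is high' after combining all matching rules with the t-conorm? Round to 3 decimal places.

R1: ¬hovering=1−0.26=0.74, calm=0.73; AND[a·b] → w = 0.5402
R2: (¬below=1−0.64=0.36 OR rising=0.10) = 0.4240; AND[a·b] with sinking=0.14 → w = 0.0594
R3: near=0.07, gusty=0.28, ¬sinking=1−0.14=0.86; AND[a·b] → w = 0.0169
R4: near=0.07, calm=0.73, rising=0.10; AND[a·b] → w = 0.0051
R5: rising=0.10, below=0.64, gusty=0.28; AND[a·b] → w = 0.0179
Rules with consequent 'high': {R1, R3} → strengths 0.5402, 0.0169
Aggregate via t-conorm [a + b − a·b]: 0.5480

0.548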